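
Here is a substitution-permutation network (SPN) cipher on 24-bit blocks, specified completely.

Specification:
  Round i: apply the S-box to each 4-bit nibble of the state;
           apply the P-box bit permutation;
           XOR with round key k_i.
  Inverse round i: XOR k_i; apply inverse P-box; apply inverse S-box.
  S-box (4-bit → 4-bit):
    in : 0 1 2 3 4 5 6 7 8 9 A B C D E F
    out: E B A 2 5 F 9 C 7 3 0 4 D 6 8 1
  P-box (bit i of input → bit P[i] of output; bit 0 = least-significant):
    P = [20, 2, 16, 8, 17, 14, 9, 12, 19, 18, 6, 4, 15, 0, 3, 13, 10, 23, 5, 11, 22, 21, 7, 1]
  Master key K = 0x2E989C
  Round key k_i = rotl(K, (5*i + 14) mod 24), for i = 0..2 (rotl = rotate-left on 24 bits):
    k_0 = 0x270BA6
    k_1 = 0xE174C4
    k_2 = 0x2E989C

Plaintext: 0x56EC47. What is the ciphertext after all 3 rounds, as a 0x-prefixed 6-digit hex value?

0xBF4D30

s_0 = plaintext = 0x56EC47
s_1 = Round(s_0, k_0) = 0x4C2474
s_2 = Round(s_1, k_1) = 0xB84A25
s_3 = Round(s_2, k_2) = 0xBF4D30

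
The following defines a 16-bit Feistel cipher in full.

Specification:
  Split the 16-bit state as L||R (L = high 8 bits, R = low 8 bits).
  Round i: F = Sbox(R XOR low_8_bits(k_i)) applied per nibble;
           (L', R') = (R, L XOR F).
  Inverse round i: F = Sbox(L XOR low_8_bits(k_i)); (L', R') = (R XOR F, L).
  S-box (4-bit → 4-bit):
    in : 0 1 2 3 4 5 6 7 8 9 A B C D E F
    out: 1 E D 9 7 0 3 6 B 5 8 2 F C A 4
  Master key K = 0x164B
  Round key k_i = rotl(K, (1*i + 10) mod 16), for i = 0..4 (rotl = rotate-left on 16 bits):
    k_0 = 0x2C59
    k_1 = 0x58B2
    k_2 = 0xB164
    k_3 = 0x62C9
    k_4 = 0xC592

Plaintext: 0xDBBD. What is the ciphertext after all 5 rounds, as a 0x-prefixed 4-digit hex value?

0x780D

s_0 = plaintext = 0xDBBD
s_1 = Round(s_0, k_0) = 0xBD7C
s_2 = Round(s_1, k_1) = 0x7C47
s_3 = Round(s_2, k_2) = 0x47A5
s_4 = Round(s_3, k_3) = 0xA578
s_5 = Round(s_4, k_4) = 0x780D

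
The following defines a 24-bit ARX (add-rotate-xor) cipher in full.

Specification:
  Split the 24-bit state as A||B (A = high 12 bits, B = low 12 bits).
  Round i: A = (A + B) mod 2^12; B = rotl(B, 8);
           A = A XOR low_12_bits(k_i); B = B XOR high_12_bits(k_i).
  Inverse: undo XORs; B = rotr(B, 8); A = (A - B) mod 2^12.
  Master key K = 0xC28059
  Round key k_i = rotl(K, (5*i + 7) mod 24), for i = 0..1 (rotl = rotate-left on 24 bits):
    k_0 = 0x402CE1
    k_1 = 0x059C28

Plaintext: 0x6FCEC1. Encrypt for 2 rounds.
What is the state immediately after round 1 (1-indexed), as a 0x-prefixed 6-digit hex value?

s_0 = plaintext = 0x6FCEC1
s_1 = Round(s_0, k_0) = 0x95C5EE
s_2 = Round(s_1, k_1) = 0x362E07

0x95C5EE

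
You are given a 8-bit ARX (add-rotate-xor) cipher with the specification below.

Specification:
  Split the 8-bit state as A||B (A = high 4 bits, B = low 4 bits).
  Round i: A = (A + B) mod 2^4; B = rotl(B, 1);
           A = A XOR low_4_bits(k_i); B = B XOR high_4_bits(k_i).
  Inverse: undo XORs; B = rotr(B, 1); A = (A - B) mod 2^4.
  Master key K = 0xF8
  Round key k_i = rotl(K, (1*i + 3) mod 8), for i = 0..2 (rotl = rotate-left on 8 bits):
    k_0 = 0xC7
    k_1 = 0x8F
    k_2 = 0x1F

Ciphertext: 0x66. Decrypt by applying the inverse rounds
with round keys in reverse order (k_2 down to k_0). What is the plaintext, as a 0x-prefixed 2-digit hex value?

s_0 = ciphertext = 0x66
s_1 = InvRound(s_0, k_2) = 0xEB
s_2 = InvRound(s_1, k_1) = 0x89
s_3 = InvRound(s_2, k_0) = 0x5A

0x5A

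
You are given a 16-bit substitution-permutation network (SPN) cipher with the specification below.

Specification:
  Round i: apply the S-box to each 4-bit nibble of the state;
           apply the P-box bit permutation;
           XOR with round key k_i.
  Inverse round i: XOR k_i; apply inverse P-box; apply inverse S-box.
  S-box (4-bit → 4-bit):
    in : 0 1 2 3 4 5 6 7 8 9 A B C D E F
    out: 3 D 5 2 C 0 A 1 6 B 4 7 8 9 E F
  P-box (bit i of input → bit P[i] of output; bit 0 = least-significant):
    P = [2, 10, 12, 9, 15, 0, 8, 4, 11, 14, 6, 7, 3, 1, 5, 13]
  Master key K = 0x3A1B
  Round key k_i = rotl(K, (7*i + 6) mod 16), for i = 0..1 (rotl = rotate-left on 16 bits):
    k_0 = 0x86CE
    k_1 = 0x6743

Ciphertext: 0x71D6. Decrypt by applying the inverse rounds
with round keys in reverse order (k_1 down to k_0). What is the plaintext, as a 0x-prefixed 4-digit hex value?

s_0 = ciphertext = 0x71D6
s_1 = InvRound(s_0, k_1) = 0x5C6F
s_2 = InvRound(s_1, k_0) = 0xA904

0xA904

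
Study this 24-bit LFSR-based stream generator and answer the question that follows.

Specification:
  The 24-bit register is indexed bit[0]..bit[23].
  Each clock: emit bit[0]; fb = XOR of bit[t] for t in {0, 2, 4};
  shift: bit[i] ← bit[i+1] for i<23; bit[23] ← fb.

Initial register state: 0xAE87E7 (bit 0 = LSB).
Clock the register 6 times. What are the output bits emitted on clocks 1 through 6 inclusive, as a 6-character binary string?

reg_0 = 0xAE87E7
clock 1: out=1, reg = 0x5743F3
clock 2: out=1, reg = 0x2BA1F9
clock 3: out=1, reg = 0x15D0FC
clock 4: out=0, reg = 0x0AE87E
clock 5: out=0, reg = 0x05743F
clock 6: out=1, reg = 0x82BA1F

111001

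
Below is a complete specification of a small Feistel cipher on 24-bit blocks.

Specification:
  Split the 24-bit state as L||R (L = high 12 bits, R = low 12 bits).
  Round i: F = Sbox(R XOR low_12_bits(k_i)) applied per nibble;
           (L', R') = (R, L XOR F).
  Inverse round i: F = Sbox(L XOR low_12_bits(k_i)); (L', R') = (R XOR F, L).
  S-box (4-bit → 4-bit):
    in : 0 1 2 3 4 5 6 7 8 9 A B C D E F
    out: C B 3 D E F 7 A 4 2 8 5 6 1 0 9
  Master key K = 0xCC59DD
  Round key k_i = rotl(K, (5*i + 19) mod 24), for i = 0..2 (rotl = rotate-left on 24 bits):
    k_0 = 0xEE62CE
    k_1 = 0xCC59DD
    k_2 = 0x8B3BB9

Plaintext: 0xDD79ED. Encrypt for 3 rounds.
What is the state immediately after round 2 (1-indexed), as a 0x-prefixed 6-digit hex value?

0x8EA237

s_0 = plaintext = 0xDD79ED
s_1 = Round(s_0, k_0) = 0x9ED8EA
s_2 = Round(s_1, k_1) = 0x8EA237
s_3 = Round(s_2, k_2) = 0x237AAA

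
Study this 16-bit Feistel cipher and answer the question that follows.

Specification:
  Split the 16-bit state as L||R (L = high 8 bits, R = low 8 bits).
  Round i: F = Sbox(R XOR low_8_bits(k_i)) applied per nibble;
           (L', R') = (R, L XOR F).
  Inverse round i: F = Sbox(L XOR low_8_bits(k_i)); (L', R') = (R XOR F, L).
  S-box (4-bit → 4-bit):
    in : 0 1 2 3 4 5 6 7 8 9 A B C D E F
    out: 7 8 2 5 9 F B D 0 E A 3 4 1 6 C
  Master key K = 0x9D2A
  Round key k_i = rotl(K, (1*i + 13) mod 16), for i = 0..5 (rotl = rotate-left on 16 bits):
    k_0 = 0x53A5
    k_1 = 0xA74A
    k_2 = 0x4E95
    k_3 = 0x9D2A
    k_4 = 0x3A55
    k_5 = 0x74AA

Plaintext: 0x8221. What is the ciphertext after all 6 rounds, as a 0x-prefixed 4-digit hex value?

s_0 = plaintext = 0x8221
s_1 = Round(s_0, k_0) = 0x218B
s_2 = Round(s_1, k_1) = 0x8B69
s_3 = Round(s_2, k_2) = 0x694F
s_4 = Round(s_3, k_3) = 0x4FD6
s_5 = Round(s_4, k_4) = 0xD64A
s_6 = Round(s_5, k_5) = 0x4AB1

0x4AB1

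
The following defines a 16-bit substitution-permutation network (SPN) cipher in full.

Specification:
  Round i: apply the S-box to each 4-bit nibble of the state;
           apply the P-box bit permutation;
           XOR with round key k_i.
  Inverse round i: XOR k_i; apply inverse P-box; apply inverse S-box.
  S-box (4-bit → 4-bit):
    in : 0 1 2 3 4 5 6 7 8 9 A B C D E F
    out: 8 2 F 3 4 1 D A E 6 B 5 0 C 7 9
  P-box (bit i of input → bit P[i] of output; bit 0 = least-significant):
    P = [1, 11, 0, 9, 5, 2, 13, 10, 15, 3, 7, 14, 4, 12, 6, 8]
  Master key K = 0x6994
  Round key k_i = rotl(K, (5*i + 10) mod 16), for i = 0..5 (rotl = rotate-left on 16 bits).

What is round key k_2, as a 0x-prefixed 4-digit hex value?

K = 0x6994
k_0 = rotl(K, (5*0+10) mod 16) = rotl(K, 10) = 0x51A6
k_1 = rotl(K, (5*1+10) mod 16) = rotl(K, 15) = 0x34CA
k_2 = rotl(K, (5*2+10) mod 16) = rotl(K, 4) = 0x9946

0x9946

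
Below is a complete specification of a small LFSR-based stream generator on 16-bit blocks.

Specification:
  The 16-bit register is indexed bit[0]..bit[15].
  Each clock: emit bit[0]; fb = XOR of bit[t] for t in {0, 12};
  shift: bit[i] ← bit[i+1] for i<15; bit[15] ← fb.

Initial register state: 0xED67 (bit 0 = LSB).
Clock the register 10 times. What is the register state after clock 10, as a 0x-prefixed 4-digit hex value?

reg_0 = 0xED67
clock 1: out=1, reg = 0xF6B3
clock 2: out=1, reg = 0x7B59
clock 3: out=1, reg = 0x3DAC
clock 4: out=0, reg = 0x9ED6
clock 5: out=0, reg = 0xCF6B
clock 6: out=1, reg = 0xE7B5
clock 7: out=1, reg = 0xF3DA
clock 8: out=0, reg = 0xF9ED
clock 9: out=1, reg = 0x7CF6
clock 10: out=0, reg = 0xBE7B

0xBE7B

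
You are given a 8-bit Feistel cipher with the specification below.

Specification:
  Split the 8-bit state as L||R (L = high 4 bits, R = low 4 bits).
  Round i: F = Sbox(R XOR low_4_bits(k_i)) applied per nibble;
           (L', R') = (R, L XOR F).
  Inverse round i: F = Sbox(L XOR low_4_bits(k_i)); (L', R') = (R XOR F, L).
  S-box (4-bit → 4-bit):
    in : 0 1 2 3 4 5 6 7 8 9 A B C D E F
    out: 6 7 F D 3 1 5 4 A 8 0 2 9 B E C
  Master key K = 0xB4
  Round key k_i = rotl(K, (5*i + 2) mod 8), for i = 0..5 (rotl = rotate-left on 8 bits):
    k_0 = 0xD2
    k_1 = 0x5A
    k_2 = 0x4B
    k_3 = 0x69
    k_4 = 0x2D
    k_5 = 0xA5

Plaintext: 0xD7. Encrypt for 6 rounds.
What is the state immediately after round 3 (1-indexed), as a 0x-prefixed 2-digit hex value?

s_0 = plaintext = 0xD7
s_1 = Round(s_0, k_0) = 0x7C
s_2 = Round(s_1, k_1) = 0xC2
s_3 = Round(s_2, k_2) = 0x24
s_4 = Round(s_3, k_3) = 0x49
s_5 = Round(s_4, k_4) = 0x97
s_6 = Round(s_5, k_5) = 0x76

0x24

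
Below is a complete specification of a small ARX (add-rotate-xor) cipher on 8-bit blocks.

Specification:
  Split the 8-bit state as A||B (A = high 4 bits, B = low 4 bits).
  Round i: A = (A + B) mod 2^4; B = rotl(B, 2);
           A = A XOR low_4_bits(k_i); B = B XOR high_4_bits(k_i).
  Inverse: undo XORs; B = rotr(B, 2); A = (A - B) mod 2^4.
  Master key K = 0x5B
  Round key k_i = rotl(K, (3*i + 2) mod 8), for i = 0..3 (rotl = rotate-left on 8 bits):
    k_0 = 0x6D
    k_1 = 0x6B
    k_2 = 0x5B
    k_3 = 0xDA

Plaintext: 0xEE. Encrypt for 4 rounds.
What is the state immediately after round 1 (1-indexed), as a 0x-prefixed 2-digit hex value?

0x1D

s_0 = plaintext = 0xEE
s_1 = Round(s_0, k_0) = 0x1D
s_2 = Round(s_1, k_1) = 0x51
s_3 = Round(s_2, k_2) = 0xD1
s_4 = Round(s_3, k_3) = 0x49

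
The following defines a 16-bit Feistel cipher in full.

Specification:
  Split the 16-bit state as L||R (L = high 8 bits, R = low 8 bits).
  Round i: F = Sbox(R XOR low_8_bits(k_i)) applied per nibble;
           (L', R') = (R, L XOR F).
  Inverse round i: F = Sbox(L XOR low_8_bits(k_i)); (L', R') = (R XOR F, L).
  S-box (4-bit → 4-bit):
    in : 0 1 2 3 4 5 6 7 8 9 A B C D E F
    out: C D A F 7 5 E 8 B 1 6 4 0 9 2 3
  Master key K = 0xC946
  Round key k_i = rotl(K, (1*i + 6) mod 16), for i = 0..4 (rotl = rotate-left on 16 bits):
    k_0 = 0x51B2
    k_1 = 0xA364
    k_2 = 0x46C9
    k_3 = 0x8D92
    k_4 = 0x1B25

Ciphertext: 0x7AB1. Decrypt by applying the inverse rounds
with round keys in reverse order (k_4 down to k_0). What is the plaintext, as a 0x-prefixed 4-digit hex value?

0x1C73

s_0 = ciphertext = 0x7AB1
s_1 = InvRound(s_0, k_4) = 0xE27A
s_2 = InvRound(s_1, k_3) = 0xF6E2
s_3 = InvRound(s_2, k_2) = 0x11F6
s_4 = InvRound(s_3, k_1) = 0x7311
s_5 = InvRound(s_4, k_0) = 0x1C73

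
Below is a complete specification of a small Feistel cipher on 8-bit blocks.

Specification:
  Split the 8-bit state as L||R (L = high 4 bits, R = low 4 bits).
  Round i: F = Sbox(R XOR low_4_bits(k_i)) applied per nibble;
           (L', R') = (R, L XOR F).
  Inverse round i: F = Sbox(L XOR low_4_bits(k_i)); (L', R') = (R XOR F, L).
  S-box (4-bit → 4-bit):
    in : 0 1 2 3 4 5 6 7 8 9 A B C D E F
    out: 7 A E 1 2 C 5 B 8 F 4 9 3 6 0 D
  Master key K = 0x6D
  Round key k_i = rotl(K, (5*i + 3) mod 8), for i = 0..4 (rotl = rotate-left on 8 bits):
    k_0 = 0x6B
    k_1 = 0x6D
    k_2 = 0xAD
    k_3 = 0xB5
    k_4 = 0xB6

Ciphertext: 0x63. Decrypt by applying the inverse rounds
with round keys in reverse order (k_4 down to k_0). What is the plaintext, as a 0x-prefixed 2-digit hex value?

s_0 = ciphertext = 0x63
s_1 = InvRound(s_0, k_4) = 0x46
s_2 = InvRound(s_1, k_3) = 0xC4
s_3 = InvRound(s_2, k_2) = 0xEC
s_4 = InvRound(s_3, k_1) = 0xDE
s_5 = InvRound(s_4, k_0) = 0xBD

0xBD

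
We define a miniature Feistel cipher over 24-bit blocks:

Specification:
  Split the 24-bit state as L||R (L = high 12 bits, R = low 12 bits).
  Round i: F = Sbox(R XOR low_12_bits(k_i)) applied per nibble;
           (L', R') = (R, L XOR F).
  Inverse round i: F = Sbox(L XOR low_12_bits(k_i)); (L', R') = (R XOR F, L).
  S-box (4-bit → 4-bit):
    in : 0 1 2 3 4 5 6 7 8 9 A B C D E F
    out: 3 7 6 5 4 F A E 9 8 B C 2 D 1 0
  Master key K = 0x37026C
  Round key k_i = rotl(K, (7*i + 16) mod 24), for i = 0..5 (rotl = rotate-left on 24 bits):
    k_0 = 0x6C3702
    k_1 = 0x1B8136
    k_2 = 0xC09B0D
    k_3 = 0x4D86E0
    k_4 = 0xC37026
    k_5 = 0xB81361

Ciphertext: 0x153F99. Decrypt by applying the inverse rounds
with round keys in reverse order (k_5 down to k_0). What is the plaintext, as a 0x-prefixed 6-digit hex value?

s_0 = ciphertext = 0x153F99
s_1 = InvRound(s_0, k_5) = 0x9CF153
s_2 = InvRound(s_1, k_4) = 0x94B9CF
s_3 = InvRound(s_2, k_3) = 0x97394B
s_4 = InvRound(s_3, k_2) = 0xFAA973
s_5 = InvRound(s_4, k_1) = 0x8F1FAA
s_6 = InvRound(s_5, k_0) = 0xFAF8F1

0xFAF8F1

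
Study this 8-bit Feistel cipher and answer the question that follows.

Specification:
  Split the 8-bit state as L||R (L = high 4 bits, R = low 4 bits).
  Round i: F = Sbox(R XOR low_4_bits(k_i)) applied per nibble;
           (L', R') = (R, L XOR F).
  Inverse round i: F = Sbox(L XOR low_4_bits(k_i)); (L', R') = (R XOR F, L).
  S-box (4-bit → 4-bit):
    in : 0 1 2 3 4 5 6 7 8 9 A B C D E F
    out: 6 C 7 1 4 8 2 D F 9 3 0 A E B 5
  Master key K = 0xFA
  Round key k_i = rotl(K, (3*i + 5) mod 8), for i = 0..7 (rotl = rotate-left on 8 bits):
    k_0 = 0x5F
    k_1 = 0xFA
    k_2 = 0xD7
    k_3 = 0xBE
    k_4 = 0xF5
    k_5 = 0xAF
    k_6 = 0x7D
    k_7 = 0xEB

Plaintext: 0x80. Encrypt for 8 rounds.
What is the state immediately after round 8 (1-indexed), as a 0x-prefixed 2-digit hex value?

s_0 = plaintext = 0x80
s_1 = Round(s_0, k_0) = 0x0D
s_2 = Round(s_1, k_1) = 0xDD
s_3 = Round(s_2, k_2) = 0xDE
s_4 = Round(s_3, k_3) = 0xEB
s_5 = Round(s_4, k_4) = 0xB5
s_6 = Round(s_5, k_5) = 0x58
s_7 = Round(s_6, k_6) = 0x8D
s_8 = Round(s_7, k_7) = 0xDA

0xDA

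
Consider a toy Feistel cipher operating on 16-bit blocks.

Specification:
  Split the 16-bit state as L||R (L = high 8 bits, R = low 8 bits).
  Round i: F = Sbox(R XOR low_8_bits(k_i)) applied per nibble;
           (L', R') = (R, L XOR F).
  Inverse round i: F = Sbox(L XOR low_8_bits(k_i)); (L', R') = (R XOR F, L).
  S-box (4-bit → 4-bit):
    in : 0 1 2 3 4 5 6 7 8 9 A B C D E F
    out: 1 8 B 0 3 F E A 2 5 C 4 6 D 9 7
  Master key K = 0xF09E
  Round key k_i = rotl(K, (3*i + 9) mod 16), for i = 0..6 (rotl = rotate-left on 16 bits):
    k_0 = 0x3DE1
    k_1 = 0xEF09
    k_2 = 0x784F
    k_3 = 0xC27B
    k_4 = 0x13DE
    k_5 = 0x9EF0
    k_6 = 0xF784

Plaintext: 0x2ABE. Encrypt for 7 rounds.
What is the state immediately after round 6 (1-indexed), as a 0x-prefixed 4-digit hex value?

s_0 = plaintext = 0x2ABE
s_1 = Round(s_0, k_0) = 0xBEDD
s_2 = Round(s_1, k_1) = 0xDD6D
s_3 = Round(s_2, k_2) = 0x6D66
s_4 = Round(s_3, k_3) = 0x66E0
s_5 = Round(s_4, k_4) = 0xE06F
s_6 = Round(s_5, k_5) = 0x6FB7
s_7 = Round(s_6, k_6) = 0xB76F

0x6FB7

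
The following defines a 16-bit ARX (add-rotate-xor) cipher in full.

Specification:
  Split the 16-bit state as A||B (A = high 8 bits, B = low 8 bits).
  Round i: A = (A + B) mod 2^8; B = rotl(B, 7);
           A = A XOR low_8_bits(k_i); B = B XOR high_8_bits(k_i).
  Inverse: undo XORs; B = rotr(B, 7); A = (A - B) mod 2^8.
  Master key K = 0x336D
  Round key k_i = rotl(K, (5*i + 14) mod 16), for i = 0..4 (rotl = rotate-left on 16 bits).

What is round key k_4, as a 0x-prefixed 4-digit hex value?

0xCDB4

K = 0x336D
k_0 = rotl(K, (5*0+14) mod 16) = rotl(K, 14) = 0x4CDB
k_1 = rotl(K, (5*1+14) mod 16) = rotl(K, 3) = 0x9B69
k_2 = rotl(K, (5*2+14) mod 16) = rotl(K, 8) = 0x6D33
k_3 = rotl(K, (5*3+14) mod 16) = rotl(K, 13) = 0xA66D
k_4 = rotl(K, (5*4+14) mod 16) = rotl(K, 2) = 0xCDB4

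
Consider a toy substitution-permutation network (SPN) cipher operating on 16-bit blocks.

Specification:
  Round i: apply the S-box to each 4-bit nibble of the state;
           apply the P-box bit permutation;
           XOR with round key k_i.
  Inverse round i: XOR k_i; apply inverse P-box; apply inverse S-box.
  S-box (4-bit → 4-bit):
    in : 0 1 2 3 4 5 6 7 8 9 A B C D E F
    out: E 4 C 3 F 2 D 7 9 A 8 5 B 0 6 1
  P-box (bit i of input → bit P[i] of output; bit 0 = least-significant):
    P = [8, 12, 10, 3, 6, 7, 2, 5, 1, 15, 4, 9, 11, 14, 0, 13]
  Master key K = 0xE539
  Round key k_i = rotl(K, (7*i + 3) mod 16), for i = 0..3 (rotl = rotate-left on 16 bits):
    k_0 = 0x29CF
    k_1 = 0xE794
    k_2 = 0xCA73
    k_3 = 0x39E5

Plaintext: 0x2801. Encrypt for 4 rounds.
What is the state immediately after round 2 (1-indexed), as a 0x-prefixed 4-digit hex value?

0x86FB

s_0 = plaintext = 0x2801
s_1 = Round(s_0, k_0) = 0x0F68
s_2 = Round(s_1, k_1) = 0x86FB
s_3 = Round(s_2, k_2) = 0xE521
s_4 = Round(s_3, k_3) = 0xFDC0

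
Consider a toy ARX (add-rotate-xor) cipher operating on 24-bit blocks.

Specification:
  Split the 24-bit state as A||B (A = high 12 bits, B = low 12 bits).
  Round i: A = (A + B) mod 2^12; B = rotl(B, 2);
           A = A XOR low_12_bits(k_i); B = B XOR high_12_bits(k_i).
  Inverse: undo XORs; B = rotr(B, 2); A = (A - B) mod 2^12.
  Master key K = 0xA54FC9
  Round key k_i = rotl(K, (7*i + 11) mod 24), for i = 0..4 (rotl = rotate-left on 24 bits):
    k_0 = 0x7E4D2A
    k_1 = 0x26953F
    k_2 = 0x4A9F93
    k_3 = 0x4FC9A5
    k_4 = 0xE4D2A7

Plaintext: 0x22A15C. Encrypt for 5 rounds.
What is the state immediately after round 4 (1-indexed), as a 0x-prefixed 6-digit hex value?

0xEDF5C1

s_0 = plaintext = 0x22A15C
s_1 = Round(s_0, k_0) = 0xEAC294
s_2 = Round(s_1, k_1) = 0x47F839
s_3 = Round(s_2, k_2) = 0x32B44F
s_4 = Round(s_3, k_3) = 0xEDF5C1
s_5 = Round(s_4, k_4) = 0x607948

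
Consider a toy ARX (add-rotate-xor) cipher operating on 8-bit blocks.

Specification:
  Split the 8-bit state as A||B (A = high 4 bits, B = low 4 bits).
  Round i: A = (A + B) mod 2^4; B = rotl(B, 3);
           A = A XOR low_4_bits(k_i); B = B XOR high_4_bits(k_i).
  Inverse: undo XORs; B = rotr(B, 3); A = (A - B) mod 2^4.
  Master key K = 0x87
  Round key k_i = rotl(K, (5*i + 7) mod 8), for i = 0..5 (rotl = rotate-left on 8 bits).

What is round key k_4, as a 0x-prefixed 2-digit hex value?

0x3C

K = 0x87
k_0 = rotl(K, (5*0+7) mod 8) = rotl(K, 7) = 0xC3
k_1 = rotl(K, (5*1+7) mod 8) = rotl(K, 4) = 0x78
k_2 = rotl(K, (5*2+7) mod 8) = rotl(K, 1) = 0x0F
k_3 = rotl(K, (5*3+7) mod 8) = rotl(K, 6) = 0xE1
k_4 = rotl(K, (5*4+7) mod 8) = rotl(K, 3) = 0x3C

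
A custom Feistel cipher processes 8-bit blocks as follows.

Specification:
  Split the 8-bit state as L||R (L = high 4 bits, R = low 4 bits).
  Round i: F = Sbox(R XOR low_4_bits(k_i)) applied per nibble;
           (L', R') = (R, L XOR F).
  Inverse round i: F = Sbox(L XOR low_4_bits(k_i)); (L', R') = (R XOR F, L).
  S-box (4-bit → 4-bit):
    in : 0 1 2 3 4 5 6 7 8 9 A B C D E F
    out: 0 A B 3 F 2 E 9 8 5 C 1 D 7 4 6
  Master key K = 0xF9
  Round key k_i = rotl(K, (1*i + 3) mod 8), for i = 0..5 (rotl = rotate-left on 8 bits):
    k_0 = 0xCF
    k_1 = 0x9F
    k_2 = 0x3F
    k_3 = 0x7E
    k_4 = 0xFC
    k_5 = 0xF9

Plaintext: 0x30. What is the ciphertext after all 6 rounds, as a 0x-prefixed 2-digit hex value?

0xED

s_0 = plaintext = 0x30
s_1 = Round(s_0, k_0) = 0x05
s_2 = Round(s_1, k_1) = 0x5C
s_3 = Round(s_2, k_2) = 0xC6
s_4 = Round(s_3, k_3) = 0x64
s_5 = Round(s_4, k_4) = 0x4E
s_6 = Round(s_5, k_5) = 0xED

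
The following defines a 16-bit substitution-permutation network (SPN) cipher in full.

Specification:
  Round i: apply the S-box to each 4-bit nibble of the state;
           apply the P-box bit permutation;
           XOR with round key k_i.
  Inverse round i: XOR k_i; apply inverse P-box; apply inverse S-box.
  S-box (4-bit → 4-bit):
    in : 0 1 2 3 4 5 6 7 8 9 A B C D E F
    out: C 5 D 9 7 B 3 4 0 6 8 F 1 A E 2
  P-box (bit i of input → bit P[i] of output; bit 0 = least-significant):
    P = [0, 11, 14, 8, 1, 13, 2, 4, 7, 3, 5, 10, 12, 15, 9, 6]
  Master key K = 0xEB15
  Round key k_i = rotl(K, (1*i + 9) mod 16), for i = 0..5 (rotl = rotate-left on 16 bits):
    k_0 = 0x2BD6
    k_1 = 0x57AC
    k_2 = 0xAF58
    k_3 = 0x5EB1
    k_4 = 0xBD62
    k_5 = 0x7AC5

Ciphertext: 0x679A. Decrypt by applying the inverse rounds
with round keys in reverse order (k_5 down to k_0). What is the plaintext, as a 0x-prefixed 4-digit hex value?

s_0 = ciphertext = 0x679A
s_1 = InvRound(s_0, k_5) = 0x3D25
s_2 = InvRound(s_1, k_4) = 0xD81C
s_3 = InvRound(s_2, k_3) = 0x9B7C
s_4 = InvRound(s_3, k_2) = 0xC098
s_5 = InvRound(s_4, k_1) = 0x400A
s_6 = InvRound(s_5, k_0) = 0x06EE

0x06EE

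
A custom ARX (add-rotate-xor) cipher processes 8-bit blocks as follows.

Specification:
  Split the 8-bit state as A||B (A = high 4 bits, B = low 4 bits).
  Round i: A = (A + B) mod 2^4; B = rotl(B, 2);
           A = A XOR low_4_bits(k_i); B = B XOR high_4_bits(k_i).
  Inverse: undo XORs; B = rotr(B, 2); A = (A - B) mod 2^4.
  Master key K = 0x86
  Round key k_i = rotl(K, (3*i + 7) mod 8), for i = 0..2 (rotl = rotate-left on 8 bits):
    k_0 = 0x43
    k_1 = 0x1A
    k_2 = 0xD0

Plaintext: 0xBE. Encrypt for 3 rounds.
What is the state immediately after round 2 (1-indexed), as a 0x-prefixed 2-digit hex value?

s_0 = plaintext = 0xBE
s_1 = Round(s_0, k_0) = 0xAF
s_2 = Round(s_1, k_1) = 0x3E
s_3 = Round(s_2, k_2) = 0x16

0x3E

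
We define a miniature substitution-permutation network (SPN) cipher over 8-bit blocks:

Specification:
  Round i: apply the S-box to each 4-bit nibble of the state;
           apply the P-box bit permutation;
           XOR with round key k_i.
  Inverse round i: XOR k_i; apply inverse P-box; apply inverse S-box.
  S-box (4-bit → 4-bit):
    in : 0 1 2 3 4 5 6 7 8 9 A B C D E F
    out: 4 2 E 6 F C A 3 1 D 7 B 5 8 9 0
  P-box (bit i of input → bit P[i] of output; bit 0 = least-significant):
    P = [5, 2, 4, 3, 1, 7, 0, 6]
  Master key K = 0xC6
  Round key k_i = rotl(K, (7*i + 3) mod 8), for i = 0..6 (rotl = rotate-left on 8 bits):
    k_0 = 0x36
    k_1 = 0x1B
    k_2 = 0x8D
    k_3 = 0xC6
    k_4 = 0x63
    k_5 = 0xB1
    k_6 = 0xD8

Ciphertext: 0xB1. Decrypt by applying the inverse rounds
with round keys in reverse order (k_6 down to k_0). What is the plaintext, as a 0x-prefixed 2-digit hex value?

0x05

s_0 = ciphertext = 0xB1
s_1 = InvRound(s_0, k_6) = 0x5E
s_2 = InvRound(s_1, k_5) = 0x4B
s_3 = InvRound(s_2, k_4) = 0xFE
s_4 = InvRound(s_3, k_3) = 0xF9
s_5 = InvRound(s_4, k_2) = 0xDA
s_6 = InvRound(s_5, k_1) = 0x2F
s_7 = InvRound(s_6, k_0) = 0x05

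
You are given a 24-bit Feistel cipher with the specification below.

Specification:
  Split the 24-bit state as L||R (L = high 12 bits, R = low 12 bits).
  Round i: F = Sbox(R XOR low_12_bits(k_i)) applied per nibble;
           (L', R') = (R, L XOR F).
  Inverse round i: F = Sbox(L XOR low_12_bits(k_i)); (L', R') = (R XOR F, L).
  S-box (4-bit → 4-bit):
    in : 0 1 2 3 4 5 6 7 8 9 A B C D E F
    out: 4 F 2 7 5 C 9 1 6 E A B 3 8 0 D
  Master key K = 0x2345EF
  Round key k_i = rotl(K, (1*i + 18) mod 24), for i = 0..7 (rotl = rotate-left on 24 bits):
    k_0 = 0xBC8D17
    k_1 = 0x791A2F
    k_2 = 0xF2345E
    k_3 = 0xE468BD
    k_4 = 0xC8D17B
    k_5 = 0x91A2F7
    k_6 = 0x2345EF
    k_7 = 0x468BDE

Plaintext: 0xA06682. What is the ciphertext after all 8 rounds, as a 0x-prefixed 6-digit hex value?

s_0 = plaintext = 0xA06682
s_1 = Round(s_0, k_0) = 0x6821EA
s_2 = Round(s_1, k_1) = 0x1EADBE
s_3 = Round(s_2, k_2) = 0xDBEFEE
s_4 = Round(s_3, k_3) = 0xFEEC79
s_5 = Round(s_4, k_4) = 0xC797AC
s_6 = Round(s_5, k_5) = 0x7AC0B2
s_7 = Round(s_6, k_6) = 0x0B2B64
s_8 = Round(s_7, k_7) = 0xB64408

0xB64408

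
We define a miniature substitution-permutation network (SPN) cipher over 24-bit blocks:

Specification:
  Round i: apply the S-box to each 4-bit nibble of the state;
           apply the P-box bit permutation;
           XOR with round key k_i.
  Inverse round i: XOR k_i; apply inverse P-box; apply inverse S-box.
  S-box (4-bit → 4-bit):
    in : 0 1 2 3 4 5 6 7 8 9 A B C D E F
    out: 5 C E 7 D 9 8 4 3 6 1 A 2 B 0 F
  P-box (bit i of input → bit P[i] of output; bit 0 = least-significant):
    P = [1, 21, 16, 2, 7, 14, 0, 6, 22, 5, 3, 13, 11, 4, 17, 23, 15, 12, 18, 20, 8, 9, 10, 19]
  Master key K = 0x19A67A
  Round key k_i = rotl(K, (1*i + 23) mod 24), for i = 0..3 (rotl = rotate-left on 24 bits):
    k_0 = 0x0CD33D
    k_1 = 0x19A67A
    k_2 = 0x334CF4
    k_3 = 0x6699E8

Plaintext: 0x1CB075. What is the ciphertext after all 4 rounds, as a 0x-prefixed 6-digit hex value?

s_0 = plaintext = 0x1CB075
s_1 = Round(s_0, k_0) = 0xC4C722
s_2 = Round(s_1, k_1) = 0x2C6427
s_3 = Round(s_2, k_2) = 0xFA3ABD
s_4 = Round(s_3, k_3) = 0x0C56BE

0x0C56BE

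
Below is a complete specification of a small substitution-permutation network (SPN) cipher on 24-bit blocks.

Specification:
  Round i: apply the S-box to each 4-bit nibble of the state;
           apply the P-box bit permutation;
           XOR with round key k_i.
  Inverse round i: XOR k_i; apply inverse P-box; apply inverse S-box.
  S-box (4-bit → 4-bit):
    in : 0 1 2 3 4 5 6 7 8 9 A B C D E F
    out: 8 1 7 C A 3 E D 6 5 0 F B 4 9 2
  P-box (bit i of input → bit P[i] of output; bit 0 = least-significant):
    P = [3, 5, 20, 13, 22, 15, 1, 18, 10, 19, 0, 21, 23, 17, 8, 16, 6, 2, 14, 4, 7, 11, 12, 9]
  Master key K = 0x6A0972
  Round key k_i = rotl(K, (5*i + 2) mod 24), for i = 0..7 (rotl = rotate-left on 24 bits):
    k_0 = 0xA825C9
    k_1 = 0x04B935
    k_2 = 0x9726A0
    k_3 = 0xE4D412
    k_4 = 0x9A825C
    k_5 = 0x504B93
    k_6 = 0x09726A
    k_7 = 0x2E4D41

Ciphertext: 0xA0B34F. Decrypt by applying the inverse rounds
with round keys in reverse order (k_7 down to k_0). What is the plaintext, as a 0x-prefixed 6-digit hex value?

0x418BDD

s_0 = ciphertext = 0xA0B34F
s_1 = InvRound(s_0, k_7) = 0x68556E
s_2 = InvRound(s_1, k_6) = 0x0F3E10
s_3 = InvRound(s_2, k_5) = 0x9D6273
s_4 = InvRound(s_3, k_4) = 0xA84D6C
s_5 = InvRound(s_4, k_3) = 0x8CDFB5
s_6 = InvRound(s_5, k_2) = 0x8668F3
s_7 = InvRound(s_6, k_1) = 0x922A8A
s_8 = InvRound(s_7, k_0) = 0x418BDD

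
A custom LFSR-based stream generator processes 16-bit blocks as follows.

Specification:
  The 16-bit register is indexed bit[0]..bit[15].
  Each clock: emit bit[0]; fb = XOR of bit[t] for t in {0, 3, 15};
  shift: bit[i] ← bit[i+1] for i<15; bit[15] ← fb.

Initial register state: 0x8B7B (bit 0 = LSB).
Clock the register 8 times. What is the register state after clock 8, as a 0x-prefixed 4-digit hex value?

0xF38B

reg_0 = 0x8B7B
clock 1: out=1, reg = 0xC5BD
clock 2: out=1, reg = 0xE2DE
clock 3: out=0, reg = 0x716F
clock 4: out=1, reg = 0x38B7
clock 5: out=1, reg = 0x9C5B
clock 6: out=1, reg = 0xCE2D
clock 7: out=1, reg = 0xE716
clock 8: out=0, reg = 0xF38B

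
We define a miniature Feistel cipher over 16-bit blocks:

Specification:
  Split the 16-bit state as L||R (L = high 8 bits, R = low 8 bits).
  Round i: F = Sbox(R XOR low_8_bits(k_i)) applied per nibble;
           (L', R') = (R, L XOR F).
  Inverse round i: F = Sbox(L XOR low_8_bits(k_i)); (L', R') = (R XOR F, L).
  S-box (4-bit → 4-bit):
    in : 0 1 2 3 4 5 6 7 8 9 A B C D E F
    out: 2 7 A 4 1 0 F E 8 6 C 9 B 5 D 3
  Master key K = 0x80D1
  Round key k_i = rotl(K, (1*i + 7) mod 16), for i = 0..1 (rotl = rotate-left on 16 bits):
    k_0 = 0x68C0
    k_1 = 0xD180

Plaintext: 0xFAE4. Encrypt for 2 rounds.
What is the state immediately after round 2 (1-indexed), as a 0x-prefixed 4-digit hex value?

0x5BBD

s_0 = plaintext = 0xFAE4
s_1 = Round(s_0, k_0) = 0xE45B
s_2 = Round(s_1, k_1) = 0x5BBD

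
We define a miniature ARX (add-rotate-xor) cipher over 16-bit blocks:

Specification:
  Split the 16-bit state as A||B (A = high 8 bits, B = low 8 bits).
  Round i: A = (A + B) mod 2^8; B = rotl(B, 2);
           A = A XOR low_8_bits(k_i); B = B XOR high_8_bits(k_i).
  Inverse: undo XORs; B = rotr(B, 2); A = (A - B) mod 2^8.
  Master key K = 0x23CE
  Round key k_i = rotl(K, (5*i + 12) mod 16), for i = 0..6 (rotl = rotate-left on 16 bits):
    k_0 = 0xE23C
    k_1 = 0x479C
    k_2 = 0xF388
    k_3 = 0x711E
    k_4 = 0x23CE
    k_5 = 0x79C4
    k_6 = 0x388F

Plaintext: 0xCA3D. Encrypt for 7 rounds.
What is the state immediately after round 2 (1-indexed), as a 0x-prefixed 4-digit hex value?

s_0 = plaintext = 0xCA3D
s_1 = Round(s_0, k_0) = 0x3B16
s_2 = Round(s_1, k_1) = 0xCD1F
s_3 = Round(s_2, k_2) = 0x648F
s_4 = Round(s_3, k_3) = 0xED4F
s_5 = Round(s_4, k_4) = 0xF21E
s_6 = Round(s_5, k_5) = 0xD401
s_7 = Round(s_6, k_6) = 0x5A3C

0xCD1F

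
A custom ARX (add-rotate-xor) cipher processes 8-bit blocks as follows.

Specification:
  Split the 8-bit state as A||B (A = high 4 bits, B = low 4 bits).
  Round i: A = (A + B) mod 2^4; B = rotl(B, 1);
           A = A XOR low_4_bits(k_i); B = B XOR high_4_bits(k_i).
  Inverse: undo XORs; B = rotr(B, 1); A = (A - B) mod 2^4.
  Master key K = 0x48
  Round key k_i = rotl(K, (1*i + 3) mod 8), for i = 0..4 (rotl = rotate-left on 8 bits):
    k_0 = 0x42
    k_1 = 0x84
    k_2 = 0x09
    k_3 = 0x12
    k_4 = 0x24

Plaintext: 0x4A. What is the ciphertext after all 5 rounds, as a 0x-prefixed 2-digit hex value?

0xC5

s_0 = plaintext = 0x4A
s_1 = Round(s_0, k_0) = 0xC1
s_2 = Round(s_1, k_1) = 0x9A
s_3 = Round(s_2, k_2) = 0xA5
s_4 = Round(s_3, k_3) = 0xDB
s_5 = Round(s_4, k_4) = 0xC5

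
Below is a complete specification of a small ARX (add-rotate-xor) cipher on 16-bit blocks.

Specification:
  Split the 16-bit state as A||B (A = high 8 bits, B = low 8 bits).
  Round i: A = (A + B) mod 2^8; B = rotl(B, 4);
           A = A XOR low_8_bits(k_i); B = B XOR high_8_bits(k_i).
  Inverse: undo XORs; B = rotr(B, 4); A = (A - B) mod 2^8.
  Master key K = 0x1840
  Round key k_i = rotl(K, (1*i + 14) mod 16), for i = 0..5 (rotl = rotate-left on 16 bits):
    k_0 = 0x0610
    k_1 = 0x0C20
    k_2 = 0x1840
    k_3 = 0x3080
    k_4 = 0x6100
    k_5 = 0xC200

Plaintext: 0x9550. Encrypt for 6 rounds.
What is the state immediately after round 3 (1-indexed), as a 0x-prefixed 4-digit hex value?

0x54DB

s_0 = plaintext = 0x9550
s_1 = Round(s_0, k_0) = 0xF503
s_2 = Round(s_1, k_1) = 0xD83C
s_3 = Round(s_2, k_2) = 0x54DB
s_4 = Round(s_3, k_3) = 0xAF8D
s_5 = Round(s_4, k_4) = 0x3CB9
s_6 = Round(s_5, k_5) = 0xF559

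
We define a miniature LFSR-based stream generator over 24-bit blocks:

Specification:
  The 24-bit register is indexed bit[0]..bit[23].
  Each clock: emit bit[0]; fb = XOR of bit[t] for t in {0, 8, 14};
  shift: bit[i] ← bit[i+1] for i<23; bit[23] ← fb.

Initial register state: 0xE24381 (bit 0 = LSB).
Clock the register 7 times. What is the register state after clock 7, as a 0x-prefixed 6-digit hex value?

0x97C487

reg_0 = 0xE24381
clock 1: out=1, reg = 0xF121C0
clock 2: out=0, reg = 0xF890E0
clock 3: out=0, reg = 0x7C4870
clock 4: out=0, reg = 0xBE2438
clock 5: out=0, reg = 0x5F121C
clock 6: out=0, reg = 0x2F890E
clock 7: out=0, reg = 0x97C487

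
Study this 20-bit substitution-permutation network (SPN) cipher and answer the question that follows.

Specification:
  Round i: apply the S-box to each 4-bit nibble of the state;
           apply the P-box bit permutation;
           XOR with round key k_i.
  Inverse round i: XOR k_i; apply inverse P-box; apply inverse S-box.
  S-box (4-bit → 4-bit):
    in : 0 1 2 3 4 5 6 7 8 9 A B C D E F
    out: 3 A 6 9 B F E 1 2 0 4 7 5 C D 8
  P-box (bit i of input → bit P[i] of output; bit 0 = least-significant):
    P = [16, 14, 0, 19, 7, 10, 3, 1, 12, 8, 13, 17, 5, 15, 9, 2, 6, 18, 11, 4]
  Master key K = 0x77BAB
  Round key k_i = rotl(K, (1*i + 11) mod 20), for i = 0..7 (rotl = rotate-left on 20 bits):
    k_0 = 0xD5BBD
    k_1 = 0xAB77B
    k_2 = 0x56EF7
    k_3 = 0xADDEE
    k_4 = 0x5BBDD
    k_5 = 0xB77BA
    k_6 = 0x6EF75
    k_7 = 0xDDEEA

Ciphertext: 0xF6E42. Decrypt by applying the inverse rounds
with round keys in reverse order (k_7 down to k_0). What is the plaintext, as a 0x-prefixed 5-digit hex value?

s_0 = ciphertext = 0xF6E42
s_1 = InvRound(s_0, k_7) = 0x90EC9
s_2 = InvRound(s_1, k_6) = 0x146C4
s_3 = InvRound(s_2, k_5) = 0x335DF
s_4 = InvRound(s_3, k_4) = 0x22F19
s_5 = InvRound(s_4, k_3) = 0x35C36
s_6 = InvRound(s_5, k_2) = 0x0AE7A
s_7 = InvRound(s_6, k_1) = 0xA949D
s_8 = InvRound(s_7, k_0) = 0x2B180

0x2B180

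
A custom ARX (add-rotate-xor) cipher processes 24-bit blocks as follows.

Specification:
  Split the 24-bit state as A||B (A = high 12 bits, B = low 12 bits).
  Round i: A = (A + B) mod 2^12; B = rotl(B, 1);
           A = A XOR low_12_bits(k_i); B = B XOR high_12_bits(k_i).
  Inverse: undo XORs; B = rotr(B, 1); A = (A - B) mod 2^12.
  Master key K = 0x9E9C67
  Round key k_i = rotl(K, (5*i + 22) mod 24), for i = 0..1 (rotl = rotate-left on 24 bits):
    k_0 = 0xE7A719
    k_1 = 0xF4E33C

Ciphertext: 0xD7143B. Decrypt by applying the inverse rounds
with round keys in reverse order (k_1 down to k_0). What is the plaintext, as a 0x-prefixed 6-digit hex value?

s_0 = ciphertext = 0xD7143B
s_1 = InvRound(s_0, k_1) = 0x093DBA
s_2 = InvRound(s_1, k_0) = 0x5AA1E0

0x5AA1E0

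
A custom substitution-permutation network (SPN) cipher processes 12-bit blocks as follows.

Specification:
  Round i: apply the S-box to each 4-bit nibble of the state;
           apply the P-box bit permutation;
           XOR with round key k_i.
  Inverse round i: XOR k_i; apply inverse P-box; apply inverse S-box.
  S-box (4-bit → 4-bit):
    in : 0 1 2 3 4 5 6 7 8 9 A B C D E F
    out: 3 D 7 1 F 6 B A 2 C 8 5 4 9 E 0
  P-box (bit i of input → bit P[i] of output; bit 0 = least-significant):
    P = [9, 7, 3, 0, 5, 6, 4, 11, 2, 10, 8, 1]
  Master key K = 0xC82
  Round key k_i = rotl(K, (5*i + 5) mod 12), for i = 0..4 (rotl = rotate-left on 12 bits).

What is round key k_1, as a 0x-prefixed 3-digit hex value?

K = 0xC82
k_0 = rotl(K, (5*0+5) mod 12) = rotl(K, 5) = 0x059
k_1 = rotl(K, (5*1+5) mod 12) = rotl(K, 10) = 0xB20

0xB20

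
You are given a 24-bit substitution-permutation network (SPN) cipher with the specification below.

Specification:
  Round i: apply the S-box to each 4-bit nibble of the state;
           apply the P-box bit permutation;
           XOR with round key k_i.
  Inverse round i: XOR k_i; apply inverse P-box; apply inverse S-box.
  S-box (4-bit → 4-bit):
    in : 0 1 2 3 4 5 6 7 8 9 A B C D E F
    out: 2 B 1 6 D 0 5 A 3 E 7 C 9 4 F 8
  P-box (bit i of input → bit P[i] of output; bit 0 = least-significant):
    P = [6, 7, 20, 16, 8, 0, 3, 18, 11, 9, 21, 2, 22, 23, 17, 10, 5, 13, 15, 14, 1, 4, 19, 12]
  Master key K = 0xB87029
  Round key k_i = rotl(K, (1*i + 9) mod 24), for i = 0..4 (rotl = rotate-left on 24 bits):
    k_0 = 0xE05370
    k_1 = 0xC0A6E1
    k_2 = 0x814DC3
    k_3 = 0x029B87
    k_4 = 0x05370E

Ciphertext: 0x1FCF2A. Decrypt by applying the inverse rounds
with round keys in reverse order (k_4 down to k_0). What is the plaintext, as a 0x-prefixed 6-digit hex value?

s_0 = ciphertext = 0x1FCF2A
s_1 = InvRound(s_0, k_4) = 0xBEDC5D
s_2 = InvRound(s_1, k_3) = 0xAF734A
s_3 = InvRound(s_2, k_2) = 0xB0BA90
s_4 = InvRound(s_3, k_1) = 0x72C606
s_5 = InvRound(s_4, k_0) = 0x169F26

0x169F26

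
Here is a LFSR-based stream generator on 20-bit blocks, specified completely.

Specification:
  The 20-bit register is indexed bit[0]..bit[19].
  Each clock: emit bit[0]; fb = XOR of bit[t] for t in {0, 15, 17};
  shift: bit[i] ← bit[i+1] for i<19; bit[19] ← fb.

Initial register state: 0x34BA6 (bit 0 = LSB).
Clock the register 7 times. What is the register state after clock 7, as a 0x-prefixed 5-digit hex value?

0x92697

reg_0 = 0x34BA6
clock 1: out=0, reg = 0x9A5D3
clock 2: out=1, reg = 0x4D2E9
clock 3: out=1, reg = 0x26974
clock 4: out=0, reg = 0x934BA
clock 5: out=0, reg = 0x49A5D
clock 6: out=1, reg = 0x24D2E
clock 7: out=0, reg = 0x92697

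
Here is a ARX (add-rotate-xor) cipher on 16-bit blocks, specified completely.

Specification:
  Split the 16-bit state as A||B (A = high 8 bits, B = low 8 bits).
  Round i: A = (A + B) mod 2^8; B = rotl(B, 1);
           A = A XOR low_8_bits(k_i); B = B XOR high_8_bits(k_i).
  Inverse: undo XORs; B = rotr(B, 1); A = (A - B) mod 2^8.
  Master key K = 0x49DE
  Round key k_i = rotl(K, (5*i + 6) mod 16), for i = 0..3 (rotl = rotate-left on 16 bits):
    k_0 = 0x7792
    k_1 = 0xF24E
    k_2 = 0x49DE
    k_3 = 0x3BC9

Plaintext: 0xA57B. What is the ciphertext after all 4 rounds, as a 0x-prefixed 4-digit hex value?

0x936E

s_0 = plaintext = 0xA57B
s_1 = Round(s_0, k_0) = 0xB281
s_2 = Round(s_1, k_1) = 0x7DF1
s_3 = Round(s_2, k_2) = 0xB0AA
s_4 = Round(s_3, k_3) = 0x936E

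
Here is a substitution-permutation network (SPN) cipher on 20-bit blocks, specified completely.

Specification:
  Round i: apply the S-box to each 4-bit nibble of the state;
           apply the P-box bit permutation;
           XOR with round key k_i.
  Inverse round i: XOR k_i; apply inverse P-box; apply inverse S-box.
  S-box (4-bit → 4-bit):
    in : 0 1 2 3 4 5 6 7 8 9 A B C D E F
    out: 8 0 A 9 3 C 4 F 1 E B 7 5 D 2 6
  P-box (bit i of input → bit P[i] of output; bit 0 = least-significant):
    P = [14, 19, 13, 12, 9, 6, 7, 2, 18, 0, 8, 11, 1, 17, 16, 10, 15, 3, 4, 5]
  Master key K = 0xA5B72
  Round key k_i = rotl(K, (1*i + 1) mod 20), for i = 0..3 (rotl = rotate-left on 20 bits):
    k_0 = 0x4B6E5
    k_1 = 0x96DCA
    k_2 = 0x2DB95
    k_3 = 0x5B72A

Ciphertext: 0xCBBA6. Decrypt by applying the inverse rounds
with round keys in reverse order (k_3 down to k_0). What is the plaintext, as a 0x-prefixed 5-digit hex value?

s_0 = ciphertext = 0xCBBA6
s_1 = InvRound(s_0, k_3) = 0xE505E
s_2 = InvRound(s_1, k_2) = 0x487BE
s_3 = InvRound(s_2, k_1) = 0xD63AB
s_4 = InvRound(s_3, k_0) = 0x4D62A

0x4D62A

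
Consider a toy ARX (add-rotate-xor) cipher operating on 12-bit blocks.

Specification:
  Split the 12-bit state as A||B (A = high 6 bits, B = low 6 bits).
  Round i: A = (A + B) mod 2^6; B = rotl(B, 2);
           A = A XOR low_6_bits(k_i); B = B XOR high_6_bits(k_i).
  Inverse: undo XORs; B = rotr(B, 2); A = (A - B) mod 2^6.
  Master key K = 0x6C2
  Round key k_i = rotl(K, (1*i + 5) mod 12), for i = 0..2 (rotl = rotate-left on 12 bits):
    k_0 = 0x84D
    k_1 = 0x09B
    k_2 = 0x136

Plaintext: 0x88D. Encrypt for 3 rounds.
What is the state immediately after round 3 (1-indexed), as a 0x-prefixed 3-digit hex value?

0xD59

s_0 = plaintext = 0x88D
s_1 = Round(s_0, k_0) = 0x895
s_2 = Round(s_1, k_1) = 0xB17
s_3 = Round(s_2, k_2) = 0xD59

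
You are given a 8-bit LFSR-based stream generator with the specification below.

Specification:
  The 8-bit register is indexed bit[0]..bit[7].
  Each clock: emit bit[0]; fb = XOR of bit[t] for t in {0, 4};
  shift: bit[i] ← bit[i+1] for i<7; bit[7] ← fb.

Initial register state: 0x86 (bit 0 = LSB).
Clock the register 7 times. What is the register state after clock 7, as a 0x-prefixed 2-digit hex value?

reg_0 = 0x86
clock 1: out=0, reg = 0x43
clock 2: out=1, reg = 0xA1
clock 3: out=1, reg = 0xD0
clock 4: out=0, reg = 0xE8
clock 5: out=0, reg = 0x74
clock 6: out=0, reg = 0xBA
clock 7: out=0, reg = 0xDD

0xDD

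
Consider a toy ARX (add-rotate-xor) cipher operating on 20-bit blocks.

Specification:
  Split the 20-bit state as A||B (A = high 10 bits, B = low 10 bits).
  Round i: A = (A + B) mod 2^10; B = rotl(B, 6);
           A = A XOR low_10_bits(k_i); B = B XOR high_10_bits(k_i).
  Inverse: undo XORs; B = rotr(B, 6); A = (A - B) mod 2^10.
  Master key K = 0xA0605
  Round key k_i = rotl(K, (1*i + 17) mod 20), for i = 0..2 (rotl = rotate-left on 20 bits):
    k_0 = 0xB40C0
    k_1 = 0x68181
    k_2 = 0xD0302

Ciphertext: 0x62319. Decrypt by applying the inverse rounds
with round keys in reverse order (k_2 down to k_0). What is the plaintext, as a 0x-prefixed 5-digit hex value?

s_0 = ciphertext = 0x62319
s_1 = InvRound(s_0, k_2) = 0x3E591
s_2 = InvRound(s_1, k_1) = 0x9A310
s_3 = InvRound(s_2, k_0) = 0xA8407

0xA8407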